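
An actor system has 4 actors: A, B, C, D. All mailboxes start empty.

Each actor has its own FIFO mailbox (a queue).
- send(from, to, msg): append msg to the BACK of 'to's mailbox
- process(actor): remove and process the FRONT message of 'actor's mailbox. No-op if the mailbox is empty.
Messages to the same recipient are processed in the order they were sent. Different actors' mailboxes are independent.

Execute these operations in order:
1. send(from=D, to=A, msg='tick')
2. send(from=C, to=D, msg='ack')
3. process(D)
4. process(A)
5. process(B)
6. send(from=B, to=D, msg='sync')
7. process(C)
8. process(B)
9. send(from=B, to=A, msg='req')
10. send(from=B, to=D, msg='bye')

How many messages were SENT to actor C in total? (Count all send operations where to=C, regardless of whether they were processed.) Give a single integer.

Answer: 0

Derivation:
After 1 (send(from=D, to=A, msg='tick')): A:[tick] B:[] C:[] D:[]
After 2 (send(from=C, to=D, msg='ack')): A:[tick] B:[] C:[] D:[ack]
After 3 (process(D)): A:[tick] B:[] C:[] D:[]
After 4 (process(A)): A:[] B:[] C:[] D:[]
After 5 (process(B)): A:[] B:[] C:[] D:[]
After 6 (send(from=B, to=D, msg='sync')): A:[] B:[] C:[] D:[sync]
After 7 (process(C)): A:[] B:[] C:[] D:[sync]
After 8 (process(B)): A:[] B:[] C:[] D:[sync]
After 9 (send(from=B, to=A, msg='req')): A:[req] B:[] C:[] D:[sync]
After 10 (send(from=B, to=D, msg='bye')): A:[req] B:[] C:[] D:[sync,bye]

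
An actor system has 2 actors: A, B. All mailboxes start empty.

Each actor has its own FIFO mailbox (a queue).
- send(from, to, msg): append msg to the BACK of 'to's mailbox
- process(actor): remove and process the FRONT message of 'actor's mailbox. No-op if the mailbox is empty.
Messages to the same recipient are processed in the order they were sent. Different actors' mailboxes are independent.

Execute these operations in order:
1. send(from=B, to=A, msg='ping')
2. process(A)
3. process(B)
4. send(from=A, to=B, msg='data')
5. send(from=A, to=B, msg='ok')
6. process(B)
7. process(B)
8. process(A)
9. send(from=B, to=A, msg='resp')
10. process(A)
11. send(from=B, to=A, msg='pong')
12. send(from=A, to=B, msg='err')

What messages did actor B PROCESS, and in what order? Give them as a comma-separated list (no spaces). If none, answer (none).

After 1 (send(from=B, to=A, msg='ping')): A:[ping] B:[]
After 2 (process(A)): A:[] B:[]
After 3 (process(B)): A:[] B:[]
After 4 (send(from=A, to=B, msg='data')): A:[] B:[data]
After 5 (send(from=A, to=B, msg='ok')): A:[] B:[data,ok]
After 6 (process(B)): A:[] B:[ok]
After 7 (process(B)): A:[] B:[]
After 8 (process(A)): A:[] B:[]
After 9 (send(from=B, to=A, msg='resp')): A:[resp] B:[]
After 10 (process(A)): A:[] B:[]
After 11 (send(from=B, to=A, msg='pong')): A:[pong] B:[]
After 12 (send(from=A, to=B, msg='err')): A:[pong] B:[err]

Answer: data,ok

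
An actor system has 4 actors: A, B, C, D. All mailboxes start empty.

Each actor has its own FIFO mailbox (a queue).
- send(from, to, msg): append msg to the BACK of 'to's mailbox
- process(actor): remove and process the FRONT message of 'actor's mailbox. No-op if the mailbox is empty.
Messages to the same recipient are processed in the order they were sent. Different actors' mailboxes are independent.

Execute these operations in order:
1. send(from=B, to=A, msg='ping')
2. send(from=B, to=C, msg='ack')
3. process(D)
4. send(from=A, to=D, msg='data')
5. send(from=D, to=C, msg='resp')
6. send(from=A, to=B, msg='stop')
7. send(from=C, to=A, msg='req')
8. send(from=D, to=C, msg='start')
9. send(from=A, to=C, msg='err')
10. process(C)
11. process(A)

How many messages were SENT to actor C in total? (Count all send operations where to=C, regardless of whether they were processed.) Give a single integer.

Answer: 4

Derivation:
After 1 (send(from=B, to=A, msg='ping')): A:[ping] B:[] C:[] D:[]
After 2 (send(from=B, to=C, msg='ack')): A:[ping] B:[] C:[ack] D:[]
After 3 (process(D)): A:[ping] B:[] C:[ack] D:[]
After 4 (send(from=A, to=D, msg='data')): A:[ping] B:[] C:[ack] D:[data]
After 5 (send(from=D, to=C, msg='resp')): A:[ping] B:[] C:[ack,resp] D:[data]
After 6 (send(from=A, to=B, msg='stop')): A:[ping] B:[stop] C:[ack,resp] D:[data]
After 7 (send(from=C, to=A, msg='req')): A:[ping,req] B:[stop] C:[ack,resp] D:[data]
After 8 (send(from=D, to=C, msg='start')): A:[ping,req] B:[stop] C:[ack,resp,start] D:[data]
After 9 (send(from=A, to=C, msg='err')): A:[ping,req] B:[stop] C:[ack,resp,start,err] D:[data]
After 10 (process(C)): A:[ping,req] B:[stop] C:[resp,start,err] D:[data]
After 11 (process(A)): A:[req] B:[stop] C:[resp,start,err] D:[data]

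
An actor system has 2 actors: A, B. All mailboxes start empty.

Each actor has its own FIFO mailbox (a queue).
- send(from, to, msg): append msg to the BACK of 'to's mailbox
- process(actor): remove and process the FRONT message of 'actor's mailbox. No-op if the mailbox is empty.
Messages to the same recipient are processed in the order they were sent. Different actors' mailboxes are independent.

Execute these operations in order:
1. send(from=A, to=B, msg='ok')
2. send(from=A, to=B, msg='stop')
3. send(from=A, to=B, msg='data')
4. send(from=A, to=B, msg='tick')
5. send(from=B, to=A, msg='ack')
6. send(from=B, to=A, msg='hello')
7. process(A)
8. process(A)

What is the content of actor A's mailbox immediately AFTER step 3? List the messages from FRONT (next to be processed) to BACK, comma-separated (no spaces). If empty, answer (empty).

After 1 (send(from=A, to=B, msg='ok')): A:[] B:[ok]
After 2 (send(from=A, to=B, msg='stop')): A:[] B:[ok,stop]
After 3 (send(from=A, to=B, msg='data')): A:[] B:[ok,stop,data]

(empty)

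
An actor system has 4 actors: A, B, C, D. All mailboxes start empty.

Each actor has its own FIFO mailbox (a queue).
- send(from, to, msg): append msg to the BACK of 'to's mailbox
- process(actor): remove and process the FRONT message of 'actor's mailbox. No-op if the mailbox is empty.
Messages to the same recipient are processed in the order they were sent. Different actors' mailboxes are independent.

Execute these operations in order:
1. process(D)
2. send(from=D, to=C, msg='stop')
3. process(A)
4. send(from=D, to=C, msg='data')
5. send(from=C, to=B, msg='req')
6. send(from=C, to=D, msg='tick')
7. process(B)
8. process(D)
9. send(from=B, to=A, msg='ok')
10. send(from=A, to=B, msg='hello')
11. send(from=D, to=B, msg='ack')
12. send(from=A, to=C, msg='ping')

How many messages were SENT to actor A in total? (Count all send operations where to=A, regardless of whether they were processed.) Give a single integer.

Answer: 1

Derivation:
After 1 (process(D)): A:[] B:[] C:[] D:[]
After 2 (send(from=D, to=C, msg='stop')): A:[] B:[] C:[stop] D:[]
After 3 (process(A)): A:[] B:[] C:[stop] D:[]
After 4 (send(from=D, to=C, msg='data')): A:[] B:[] C:[stop,data] D:[]
After 5 (send(from=C, to=B, msg='req')): A:[] B:[req] C:[stop,data] D:[]
After 6 (send(from=C, to=D, msg='tick')): A:[] B:[req] C:[stop,data] D:[tick]
After 7 (process(B)): A:[] B:[] C:[stop,data] D:[tick]
After 8 (process(D)): A:[] B:[] C:[stop,data] D:[]
After 9 (send(from=B, to=A, msg='ok')): A:[ok] B:[] C:[stop,data] D:[]
After 10 (send(from=A, to=B, msg='hello')): A:[ok] B:[hello] C:[stop,data] D:[]
After 11 (send(from=D, to=B, msg='ack')): A:[ok] B:[hello,ack] C:[stop,data] D:[]
After 12 (send(from=A, to=C, msg='ping')): A:[ok] B:[hello,ack] C:[stop,data,ping] D:[]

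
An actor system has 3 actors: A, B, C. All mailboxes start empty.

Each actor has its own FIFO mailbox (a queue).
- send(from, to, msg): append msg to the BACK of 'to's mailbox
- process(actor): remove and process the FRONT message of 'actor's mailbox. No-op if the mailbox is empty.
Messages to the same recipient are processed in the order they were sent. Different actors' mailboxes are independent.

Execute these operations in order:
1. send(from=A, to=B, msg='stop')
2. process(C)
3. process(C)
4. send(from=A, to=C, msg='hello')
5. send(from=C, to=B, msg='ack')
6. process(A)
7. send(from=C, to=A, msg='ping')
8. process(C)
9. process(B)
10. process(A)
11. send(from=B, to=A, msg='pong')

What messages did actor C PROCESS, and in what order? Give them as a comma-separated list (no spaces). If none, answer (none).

Answer: hello

Derivation:
After 1 (send(from=A, to=B, msg='stop')): A:[] B:[stop] C:[]
After 2 (process(C)): A:[] B:[stop] C:[]
After 3 (process(C)): A:[] B:[stop] C:[]
After 4 (send(from=A, to=C, msg='hello')): A:[] B:[stop] C:[hello]
After 5 (send(from=C, to=B, msg='ack')): A:[] B:[stop,ack] C:[hello]
After 6 (process(A)): A:[] B:[stop,ack] C:[hello]
After 7 (send(from=C, to=A, msg='ping')): A:[ping] B:[stop,ack] C:[hello]
After 8 (process(C)): A:[ping] B:[stop,ack] C:[]
After 9 (process(B)): A:[ping] B:[ack] C:[]
After 10 (process(A)): A:[] B:[ack] C:[]
After 11 (send(from=B, to=A, msg='pong')): A:[pong] B:[ack] C:[]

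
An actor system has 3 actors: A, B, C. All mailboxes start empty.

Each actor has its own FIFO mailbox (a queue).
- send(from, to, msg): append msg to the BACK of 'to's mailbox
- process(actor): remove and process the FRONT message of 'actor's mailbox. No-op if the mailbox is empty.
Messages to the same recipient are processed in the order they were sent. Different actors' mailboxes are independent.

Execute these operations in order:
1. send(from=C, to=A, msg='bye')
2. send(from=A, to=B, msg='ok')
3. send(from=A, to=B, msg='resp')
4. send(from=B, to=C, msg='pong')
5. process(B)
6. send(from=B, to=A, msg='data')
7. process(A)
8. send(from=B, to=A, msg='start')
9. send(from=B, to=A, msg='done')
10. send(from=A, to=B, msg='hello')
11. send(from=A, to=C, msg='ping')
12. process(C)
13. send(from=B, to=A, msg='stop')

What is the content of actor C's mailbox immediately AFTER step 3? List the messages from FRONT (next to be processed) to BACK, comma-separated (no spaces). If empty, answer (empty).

After 1 (send(from=C, to=A, msg='bye')): A:[bye] B:[] C:[]
After 2 (send(from=A, to=B, msg='ok')): A:[bye] B:[ok] C:[]
After 3 (send(from=A, to=B, msg='resp')): A:[bye] B:[ok,resp] C:[]

(empty)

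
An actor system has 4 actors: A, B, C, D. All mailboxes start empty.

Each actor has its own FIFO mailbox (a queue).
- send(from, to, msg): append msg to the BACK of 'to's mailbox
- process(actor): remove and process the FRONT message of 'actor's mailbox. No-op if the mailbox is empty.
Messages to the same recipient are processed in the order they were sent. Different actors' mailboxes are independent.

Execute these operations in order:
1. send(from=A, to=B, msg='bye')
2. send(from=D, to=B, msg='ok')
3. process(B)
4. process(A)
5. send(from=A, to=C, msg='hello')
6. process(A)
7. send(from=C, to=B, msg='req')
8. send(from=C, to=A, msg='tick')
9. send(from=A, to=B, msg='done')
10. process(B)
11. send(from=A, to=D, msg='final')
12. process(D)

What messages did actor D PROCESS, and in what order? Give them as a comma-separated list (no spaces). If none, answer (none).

Answer: final

Derivation:
After 1 (send(from=A, to=B, msg='bye')): A:[] B:[bye] C:[] D:[]
After 2 (send(from=D, to=B, msg='ok')): A:[] B:[bye,ok] C:[] D:[]
After 3 (process(B)): A:[] B:[ok] C:[] D:[]
After 4 (process(A)): A:[] B:[ok] C:[] D:[]
After 5 (send(from=A, to=C, msg='hello')): A:[] B:[ok] C:[hello] D:[]
After 6 (process(A)): A:[] B:[ok] C:[hello] D:[]
After 7 (send(from=C, to=B, msg='req')): A:[] B:[ok,req] C:[hello] D:[]
After 8 (send(from=C, to=A, msg='tick')): A:[tick] B:[ok,req] C:[hello] D:[]
After 9 (send(from=A, to=B, msg='done')): A:[tick] B:[ok,req,done] C:[hello] D:[]
After 10 (process(B)): A:[tick] B:[req,done] C:[hello] D:[]
After 11 (send(from=A, to=D, msg='final')): A:[tick] B:[req,done] C:[hello] D:[final]
After 12 (process(D)): A:[tick] B:[req,done] C:[hello] D:[]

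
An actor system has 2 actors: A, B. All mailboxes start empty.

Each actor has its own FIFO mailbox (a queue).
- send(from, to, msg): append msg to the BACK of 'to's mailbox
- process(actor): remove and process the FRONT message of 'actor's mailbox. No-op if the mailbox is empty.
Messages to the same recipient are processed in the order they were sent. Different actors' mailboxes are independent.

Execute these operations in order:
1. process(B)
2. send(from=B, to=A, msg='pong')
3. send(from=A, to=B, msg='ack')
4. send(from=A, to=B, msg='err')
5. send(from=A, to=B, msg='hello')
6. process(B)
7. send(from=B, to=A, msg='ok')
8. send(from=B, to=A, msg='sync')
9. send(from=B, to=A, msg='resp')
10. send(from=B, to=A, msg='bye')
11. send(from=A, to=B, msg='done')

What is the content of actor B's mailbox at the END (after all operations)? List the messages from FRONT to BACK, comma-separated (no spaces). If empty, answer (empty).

Answer: err,hello,done

Derivation:
After 1 (process(B)): A:[] B:[]
After 2 (send(from=B, to=A, msg='pong')): A:[pong] B:[]
After 3 (send(from=A, to=B, msg='ack')): A:[pong] B:[ack]
After 4 (send(from=A, to=B, msg='err')): A:[pong] B:[ack,err]
After 5 (send(from=A, to=B, msg='hello')): A:[pong] B:[ack,err,hello]
After 6 (process(B)): A:[pong] B:[err,hello]
After 7 (send(from=B, to=A, msg='ok')): A:[pong,ok] B:[err,hello]
After 8 (send(from=B, to=A, msg='sync')): A:[pong,ok,sync] B:[err,hello]
After 9 (send(from=B, to=A, msg='resp')): A:[pong,ok,sync,resp] B:[err,hello]
After 10 (send(from=B, to=A, msg='bye')): A:[pong,ok,sync,resp,bye] B:[err,hello]
After 11 (send(from=A, to=B, msg='done')): A:[pong,ok,sync,resp,bye] B:[err,hello,done]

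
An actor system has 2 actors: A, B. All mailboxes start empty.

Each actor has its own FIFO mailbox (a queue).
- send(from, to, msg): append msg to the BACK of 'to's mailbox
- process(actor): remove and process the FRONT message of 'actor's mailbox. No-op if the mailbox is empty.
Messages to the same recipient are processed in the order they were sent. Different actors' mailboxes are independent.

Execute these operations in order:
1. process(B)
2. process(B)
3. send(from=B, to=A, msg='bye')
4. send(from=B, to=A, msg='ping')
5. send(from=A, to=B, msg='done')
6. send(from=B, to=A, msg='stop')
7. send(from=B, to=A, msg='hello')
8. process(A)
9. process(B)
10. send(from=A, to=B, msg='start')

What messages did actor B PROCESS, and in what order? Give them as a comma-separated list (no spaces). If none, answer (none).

Answer: done

Derivation:
After 1 (process(B)): A:[] B:[]
After 2 (process(B)): A:[] B:[]
After 3 (send(from=B, to=A, msg='bye')): A:[bye] B:[]
After 4 (send(from=B, to=A, msg='ping')): A:[bye,ping] B:[]
After 5 (send(from=A, to=B, msg='done')): A:[bye,ping] B:[done]
After 6 (send(from=B, to=A, msg='stop')): A:[bye,ping,stop] B:[done]
After 7 (send(from=B, to=A, msg='hello')): A:[bye,ping,stop,hello] B:[done]
After 8 (process(A)): A:[ping,stop,hello] B:[done]
After 9 (process(B)): A:[ping,stop,hello] B:[]
After 10 (send(from=A, to=B, msg='start')): A:[ping,stop,hello] B:[start]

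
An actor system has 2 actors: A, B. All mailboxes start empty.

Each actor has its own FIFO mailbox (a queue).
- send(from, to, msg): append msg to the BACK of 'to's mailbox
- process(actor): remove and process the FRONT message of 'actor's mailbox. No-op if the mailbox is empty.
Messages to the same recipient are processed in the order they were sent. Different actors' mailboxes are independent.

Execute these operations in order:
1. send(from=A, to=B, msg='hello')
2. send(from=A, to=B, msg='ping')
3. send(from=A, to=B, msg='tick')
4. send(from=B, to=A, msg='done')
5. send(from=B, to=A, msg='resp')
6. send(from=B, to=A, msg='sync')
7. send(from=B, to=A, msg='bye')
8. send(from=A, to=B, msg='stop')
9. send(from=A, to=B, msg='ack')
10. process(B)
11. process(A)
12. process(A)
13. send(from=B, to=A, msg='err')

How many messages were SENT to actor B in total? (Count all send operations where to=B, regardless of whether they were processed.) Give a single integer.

After 1 (send(from=A, to=B, msg='hello')): A:[] B:[hello]
After 2 (send(from=A, to=B, msg='ping')): A:[] B:[hello,ping]
After 3 (send(from=A, to=B, msg='tick')): A:[] B:[hello,ping,tick]
After 4 (send(from=B, to=A, msg='done')): A:[done] B:[hello,ping,tick]
After 5 (send(from=B, to=A, msg='resp')): A:[done,resp] B:[hello,ping,tick]
After 6 (send(from=B, to=A, msg='sync')): A:[done,resp,sync] B:[hello,ping,tick]
After 7 (send(from=B, to=A, msg='bye')): A:[done,resp,sync,bye] B:[hello,ping,tick]
After 8 (send(from=A, to=B, msg='stop')): A:[done,resp,sync,bye] B:[hello,ping,tick,stop]
After 9 (send(from=A, to=B, msg='ack')): A:[done,resp,sync,bye] B:[hello,ping,tick,stop,ack]
After 10 (process(B)): A:[done,resp,sync,bye] B:[ping,tick,stop,ack]
After 11 (process(A)): A:[resp,sync,bye] B:[ping,tick,stop,ack]
After 12 (process(A)): A:[sync,bye] B:[ping,tick,stop,ack]
After 13 (send(from=B, to=A, msg='err')): A:[sync,bye,err] B:[ping,tick,stop,ack]

Answer: 5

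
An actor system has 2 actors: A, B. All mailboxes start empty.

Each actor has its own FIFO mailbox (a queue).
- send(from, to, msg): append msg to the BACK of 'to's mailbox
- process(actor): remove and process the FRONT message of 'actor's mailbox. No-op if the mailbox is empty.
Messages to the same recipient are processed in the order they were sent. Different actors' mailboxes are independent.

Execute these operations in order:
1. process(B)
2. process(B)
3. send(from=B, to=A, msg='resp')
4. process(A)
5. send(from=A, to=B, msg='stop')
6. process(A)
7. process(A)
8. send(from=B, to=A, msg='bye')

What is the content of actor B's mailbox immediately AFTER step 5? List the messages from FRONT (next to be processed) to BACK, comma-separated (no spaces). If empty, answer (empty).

After 1 (process(B)): A:[] B:[]
After 2 (process(B)): A:[] B:[]
After 3 (send(from=B, to=A, msg='resp')): A:[resp] B:[]
After 4 (process(A)): A:[] B:[]
After 5 (send(from=A, to=B, msg='stop')): A:[] B:[stop]

stop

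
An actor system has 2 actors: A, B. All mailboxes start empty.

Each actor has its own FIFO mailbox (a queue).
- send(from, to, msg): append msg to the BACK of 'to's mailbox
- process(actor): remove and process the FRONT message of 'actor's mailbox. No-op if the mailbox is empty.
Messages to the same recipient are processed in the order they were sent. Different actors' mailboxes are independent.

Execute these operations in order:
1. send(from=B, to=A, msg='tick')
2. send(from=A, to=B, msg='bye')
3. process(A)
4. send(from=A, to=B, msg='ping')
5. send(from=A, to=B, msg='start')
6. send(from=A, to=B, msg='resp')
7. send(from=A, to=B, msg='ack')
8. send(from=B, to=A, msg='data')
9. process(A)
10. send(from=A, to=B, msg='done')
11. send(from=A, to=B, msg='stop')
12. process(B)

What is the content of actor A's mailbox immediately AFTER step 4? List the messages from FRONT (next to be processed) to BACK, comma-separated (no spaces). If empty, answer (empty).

After 1 (send(from=B, to=A, msg='tick')): A:[tick] B:[]
After 2 (send(from=A, to=B, msg='bye')): A:[tick] B:[bye]
After 3 (process(A)): A:[] B:[bye]
After 4 (send(from=A, to=B, msg='ping')): A:[] B:[bye,ping]

(empty)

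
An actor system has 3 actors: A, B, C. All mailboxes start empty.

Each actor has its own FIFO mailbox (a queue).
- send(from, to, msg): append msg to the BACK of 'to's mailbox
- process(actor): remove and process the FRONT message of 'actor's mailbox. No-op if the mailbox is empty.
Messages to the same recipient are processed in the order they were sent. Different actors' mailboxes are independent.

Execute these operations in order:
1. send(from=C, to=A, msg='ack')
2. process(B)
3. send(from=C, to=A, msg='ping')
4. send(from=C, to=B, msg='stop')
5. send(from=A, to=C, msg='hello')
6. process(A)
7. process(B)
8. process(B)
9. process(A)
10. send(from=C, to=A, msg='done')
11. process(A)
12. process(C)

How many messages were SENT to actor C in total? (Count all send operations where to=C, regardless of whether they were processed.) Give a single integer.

Answer: 1

Derivation:
After 1 (send(from=C, to=A, msg='ack')): A:[ack] B:[] C:[]
After 2 (process(B)): A:[ack] B:[] C:[]
After 3 (send(from=C, to=A, msg='ping')): A:[ack,ping] B:[] C:[]
After 4 (send(from=C, to=B, msg='stop')): A:[ack,ping] B:[stop] C:[]
After 5 (send(from=A, to=C, msg='hello')): A:[ack,ping] B:[stop] C:[hello]
After 6 (process(A)): A:[ping] B:[stop] C:[hello]
After 7 (process(B)): A:[ping] B:[] C:[hello]
After 8 (process(B)): A:[ping] B:[] C:[hello]
After 9 (process(A)): A:[] B:[] C:[hello]
After 10 (send(from=C, to=A, msg='done')): A:[done] B:[] C:[hello]
After 11 (process(A)): A:[] B:[] C:[hello]
After 12 (process(C)): A:[] B:[] C:[]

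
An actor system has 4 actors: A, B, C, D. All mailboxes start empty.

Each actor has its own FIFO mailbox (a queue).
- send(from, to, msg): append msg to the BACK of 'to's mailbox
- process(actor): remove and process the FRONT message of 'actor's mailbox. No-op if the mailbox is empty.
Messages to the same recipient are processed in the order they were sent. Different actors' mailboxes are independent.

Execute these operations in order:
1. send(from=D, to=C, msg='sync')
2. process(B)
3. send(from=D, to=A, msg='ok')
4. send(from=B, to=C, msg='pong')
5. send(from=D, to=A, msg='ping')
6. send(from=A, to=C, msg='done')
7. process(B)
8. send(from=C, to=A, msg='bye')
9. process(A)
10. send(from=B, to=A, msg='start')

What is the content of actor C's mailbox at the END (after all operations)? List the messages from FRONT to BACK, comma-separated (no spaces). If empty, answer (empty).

After 1 (send(from=D, to=C, msg='sync')): A:[] B:[] C:[sync] D:[]
After 2 (process(B)): A:[] B:[] C:[sync] D:[]
After 3 (send(from=D, to=A, msg='ok')): A:[ok] B:[] C:[sync] D:[]
After 4 (send(from=B, to=C, msg='pong')): A:[ok] B:[] C:[sync,pong] D:[]
After 5 (send(from=D, to=A, msg='ping')): A:[ok,ping] B:[] C:[sync,pong] D:[]
After 6 (send(from=A, to=C, msg='done')): A:[ok,ping] B:[] C:[sync,pong,done] D:[]
After 7 (process(B)): A:[ok,ping] B:[] C:[sync,pong,done] D:[]
After 8 (send(from=C, to=A, msg='bye')): A:[ok,ping,bye] B:[] C:[sync,pong,done] D:[]
After 9 (process(A)): A:[ping,bye] B:[] C:[sync,pong,done] D:[]
After 10 (send(from=B, to=A, msg='start')): A:[ping,bye,start] B:[] C:[sync,pong,done] D:[]

Answer: sync,pong,done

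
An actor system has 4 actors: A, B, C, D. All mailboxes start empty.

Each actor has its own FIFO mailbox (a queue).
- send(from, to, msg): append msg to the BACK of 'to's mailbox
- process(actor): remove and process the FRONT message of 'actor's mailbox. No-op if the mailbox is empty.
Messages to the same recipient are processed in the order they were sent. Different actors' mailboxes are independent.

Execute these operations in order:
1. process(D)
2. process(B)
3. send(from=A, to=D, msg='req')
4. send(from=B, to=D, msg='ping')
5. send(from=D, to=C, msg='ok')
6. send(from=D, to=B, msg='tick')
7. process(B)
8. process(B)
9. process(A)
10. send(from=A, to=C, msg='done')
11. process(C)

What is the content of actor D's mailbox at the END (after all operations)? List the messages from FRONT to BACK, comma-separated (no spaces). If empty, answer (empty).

After 1 (process(D)): A:[] B:[] C:[] D:[]
After 2 (process(B)): A:[] B:[] C:[] D:[]
After 3 (send(from=A, to=D, msg='req')): A:[] B:[] C:[] D:[req]
After 4 (send(from=B, to=D, msg='ping')): A:[] B:[] C:[] D:[req,ping]
After 5 (send(from=D, to=C, msg='ok')): A:[] B:[] C:[ok] D:[req,ping]
After 6 (send(from=D, to=B, msg='tick')): A:[] B:[tick] C:[ok] D:[req,ping]
After 7 (process(B)): A:[] B:[] C:[ok] D:[req,ping]
After 8 (process(B)): A:[] B:[] C:[ok] D:[req,ping]
After 9 (process(A)): A:[] B:[] C:[ok] D:[req,ping]
After 10 (send(from=A, to=C, msg='done')): A:[] B:[] C:[ok,done] D:[req,ping]
After 11 (process(C)): A:[] B:[] C:[done] D:[req,ping]

Answer: req,ping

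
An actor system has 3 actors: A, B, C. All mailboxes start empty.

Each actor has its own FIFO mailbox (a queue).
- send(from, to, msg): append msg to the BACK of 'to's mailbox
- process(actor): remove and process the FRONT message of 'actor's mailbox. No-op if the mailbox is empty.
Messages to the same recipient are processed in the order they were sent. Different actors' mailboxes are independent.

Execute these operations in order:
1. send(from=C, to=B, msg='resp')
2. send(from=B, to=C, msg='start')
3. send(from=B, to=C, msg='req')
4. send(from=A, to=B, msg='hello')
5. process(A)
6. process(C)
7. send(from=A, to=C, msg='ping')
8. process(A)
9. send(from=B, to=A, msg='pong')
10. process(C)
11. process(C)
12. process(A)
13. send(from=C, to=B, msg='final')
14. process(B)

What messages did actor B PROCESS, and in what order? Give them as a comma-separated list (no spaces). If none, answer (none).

After 1 (send(from=C, to=B, msg='resp')): A:[] B:[resp] C:[]
After 2 (send(from=B, to=C, msg='start')): A:[] B:[resp] C:[start]
After 3 (send(from=B, to=C, msg='req')): A:[] B:[resp] C:[start,req]
After 4 (send(from=A, to=B, msg='hello')): A:[] B:[resp,hello] C:[start,req]
After 5 (process(A)): A:[] B:[resp,hello] C:[start,req]
After 6 (process(C)): A:[] B:[resp,hello] C:[req]
After 7 (send(from=A, to=C, msg='ping')): A:[] B:[resp,hello] C:[req,ping]
After 8 (process(A)): A:[] B:[resp,hello] C:[req,ping]
After 9 (send(from=B, to=A, msg='pong')): A:[pong] B:[resp,hello] C:[req,ping]
After 10 (process(C)): A:[pong] B:[resp,hello] C:[ping]
After 11 (process(C)): A:[pong] B:[resp,hello] C:[]
After 12 (process(A)): A:[] B:[resp,hello] C:[]
After 13 (send(from=C, to=B, msg='final')): A:[] B:[resp,hello,final] C:[]
After 14 (process(B)): A:[] B:[hello,final] C:[]

Answer: resp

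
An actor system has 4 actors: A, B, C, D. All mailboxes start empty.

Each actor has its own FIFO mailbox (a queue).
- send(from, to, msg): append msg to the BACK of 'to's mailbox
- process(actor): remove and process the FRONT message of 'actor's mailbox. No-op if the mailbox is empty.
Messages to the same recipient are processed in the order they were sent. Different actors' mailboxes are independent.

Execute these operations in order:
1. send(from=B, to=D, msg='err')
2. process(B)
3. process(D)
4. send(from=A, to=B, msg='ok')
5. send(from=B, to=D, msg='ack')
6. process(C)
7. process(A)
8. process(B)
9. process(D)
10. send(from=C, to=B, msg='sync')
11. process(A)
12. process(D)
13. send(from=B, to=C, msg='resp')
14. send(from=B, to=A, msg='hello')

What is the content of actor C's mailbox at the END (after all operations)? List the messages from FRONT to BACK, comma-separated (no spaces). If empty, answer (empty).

Answer: resp

Derivation:
After 1 (send(from=B, to=D, msg='err')): A:[] B:[] C:[] D:[err]
After 2 (process(B)): A:[] B:[] C:[] D:[err]
After 3 (process(D)): A:[] B:[] C:[] D:[]
After 4 (send(from=A, to=B, msg='ok')): A:[] B:[ok] C:[] D:[]
After 5 (send(from=B, to=D, msg='ack')): A:[] B:[ok] C:[] D:[ack]
After 6 (process(C)): A:[] B:[ok] C:[] D:[ack]
After 7 (process(A)): A:[] B:[ok] C:[] D:[ack]
After 8 (process(B)): A:[] B:[] C:[] D:[ack]
After 9 (process(D)): A:[] B:[] C:[] D:[]
After 10 (send(from=C, to=B, msg='sync')): A:[] B:[sync] C:[] D:[]
After 11 (process(A)): A:[] B:[sync] C:[] D:[]
After 12 (process(D)): A:[] B:[sync] C:[] D:[]
After 13 (send(from=B, to=C, msg='resp')): A:[] B:[sync] C:[resp] D:[]
After 14 (send(from=B, to=A, msg='hello')): A:[hello] B:[sync] C:[resp] D:[]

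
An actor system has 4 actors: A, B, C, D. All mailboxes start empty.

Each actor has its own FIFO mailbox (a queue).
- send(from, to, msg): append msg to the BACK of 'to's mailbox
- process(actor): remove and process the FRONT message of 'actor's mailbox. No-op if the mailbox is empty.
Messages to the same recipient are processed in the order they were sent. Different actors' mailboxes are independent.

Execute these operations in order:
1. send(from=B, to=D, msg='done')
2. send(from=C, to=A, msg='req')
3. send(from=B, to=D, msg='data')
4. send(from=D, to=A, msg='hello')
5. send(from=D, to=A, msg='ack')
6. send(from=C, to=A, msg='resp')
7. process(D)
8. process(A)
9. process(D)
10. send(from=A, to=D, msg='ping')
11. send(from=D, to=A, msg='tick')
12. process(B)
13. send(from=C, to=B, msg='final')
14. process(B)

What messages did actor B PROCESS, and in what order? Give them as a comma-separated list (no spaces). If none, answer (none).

Answer: final

Derivation:
After 1 (send(from=B, to=D, msg='done')): A:[] B:[] C:[] D:[done]
After 2 (send(from=C, to=A, msg='req')): A:[req] B:[] C:[] D:[done]
After 3 (send(from=B, to=D, msg='data')): A:[req] B:[] C:[] D:[done,data]
After 4 (send(from=D, to=A, msg='hello')): A:[req,hello] B:[] C:[] D:[done,data]
After 5 (send(from=D, to=A, msg='ack')): A:[req,hello,ack] B:[] C:[] D:[done,data]
After 6 (send(from=C, to=A, msg='resp')): A:[req,hello,ack,resp] B:[] C:[] D:[done,data]
After 7 (process(D)): A:[req,hello,ack,resp] B:[] C:[] D:[data]
After 8 (process(A)): A:[hello,ack,resp] B:[] C:[] D:[data]
After 9 (process(D)): A:[hello,ack,resp] B:[] C:[] D:[]
After 10 (send(from=A, to=D, msg='ping')): A:[hello,ack,resp] B:[] C:[] D:[ping]
After 11 (send(from=D, to=A, msg='tick')): A:[hello,ack,resp,tick] B:[] C:[] D:[ping]
After 12 (process(B)): A:[hello,ack,resp,tick] B:[] C:[] D:[ping]
After 13 (send(from=C, to=B, msg='final')): A:[hello,ack,resp,tick] B:[final] C:[] D:[ping]
After 14 (process(B)): A:[hello,ack,resp,tick] B:[] C:[] D:[ping]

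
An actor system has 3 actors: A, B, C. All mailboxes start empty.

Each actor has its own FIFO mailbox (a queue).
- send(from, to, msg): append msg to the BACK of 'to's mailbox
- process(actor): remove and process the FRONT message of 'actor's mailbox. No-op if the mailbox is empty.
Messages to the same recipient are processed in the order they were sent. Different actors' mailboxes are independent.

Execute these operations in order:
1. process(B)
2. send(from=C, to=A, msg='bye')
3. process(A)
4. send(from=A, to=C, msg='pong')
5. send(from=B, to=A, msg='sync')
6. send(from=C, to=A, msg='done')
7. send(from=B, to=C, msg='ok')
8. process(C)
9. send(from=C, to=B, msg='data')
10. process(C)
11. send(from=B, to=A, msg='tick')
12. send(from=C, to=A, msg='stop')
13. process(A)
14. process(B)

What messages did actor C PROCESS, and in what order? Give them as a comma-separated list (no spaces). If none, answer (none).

Answer: pong,ok

Derivation:
After 1 (process(B)): A:[] B:[] C:[]
After 2 (send(from=C, to=A, msg='bye')): A:[bye] B:[] C:[]
After 3 (process(A)): A:[] B:[] C:[]
After 4 (send(from=A, to=C, msg='pong')): A:[] B:[] C:[pong]
After 5 (send(from=B, to=A, msg='sync')): A:[sync] B:[] C:[pong]
After 6 (send(from=C, to=A, msg='done')): A:[sync,done] B:[] C:[pong]
After 7 (send(from=B, to=C, msg='ok')): A:[sync,done] B:[] C:[pong,ok]
After 8 (process(C)): A:[sync,done] B:[] C:[ok]
After 9 (send(from=C, to=B, msg='data')): A:[sync,done] B:[data] C:[ok]
After 10 (process(C)): A:[sync,done] B:[data] C:[]
After 11 (send(from=B, to=A, msg='tick')): A:[sync,done,tick] B:[data] C:[]
After 12 (send(from=C, to=A, msg='stop')): A:[sync,done,tick,stop] B:[data] C:[]
After 13 (process(A)): A:[done,tick,stop] B:[data] C:[]
After 14 (process(B)): A:[done,tick,stop] B:[] C:[]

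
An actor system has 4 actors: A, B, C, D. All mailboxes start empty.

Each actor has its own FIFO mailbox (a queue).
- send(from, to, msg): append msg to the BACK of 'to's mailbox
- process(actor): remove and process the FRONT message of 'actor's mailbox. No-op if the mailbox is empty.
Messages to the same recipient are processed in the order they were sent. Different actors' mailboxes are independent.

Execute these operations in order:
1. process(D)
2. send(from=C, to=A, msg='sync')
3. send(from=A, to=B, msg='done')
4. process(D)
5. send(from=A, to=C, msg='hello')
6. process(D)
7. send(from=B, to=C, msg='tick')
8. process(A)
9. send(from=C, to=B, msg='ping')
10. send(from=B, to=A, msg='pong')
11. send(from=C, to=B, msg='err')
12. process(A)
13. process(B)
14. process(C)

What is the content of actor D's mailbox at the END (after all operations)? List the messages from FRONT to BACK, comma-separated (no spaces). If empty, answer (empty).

Answer: (empty)

Derivation:
After 1 (process(D)): A:[] B:[] C:[] D:[]
After 2 (send(from=C, to=A, msg='sync')): A:[sync] B:[] C:[] D:[]
After 3 (send(from=A, to=B, msg='done')): A:[sync] B:[done] C:[] D:[]
After 4 (process(D)): A:[sync] B:[done] C:[] D:[]
After 5 (send(from=A, to=C, msg='hello')): A:[sync] B:[done] C:[hello] D:[]
After 6 (process(D)): A:[sync] B:[done] C:[hello] D:[]
After 7 (send(from=B, to=C, msg='tick')): A:[sync] B:[done] C:[hello,tick] D:[]
After 8 (process(A)): A:[] B:[done] C:[hello,tick] D:[]
After 9 (send(from=C, to=B, msg='ping')): A:[] B:[done,ping] C:[hello,tick] D:[]
After 10 (send(from=B, to=A, msg='pong')): A:[pong] B:[done,ping] C:[hello,tick] D:[]
After 11 (send(from=C, to=B, msg='err')): A:[pong] B:[done,ping,err] C:[hello,tick] D:[]
After 12 (process(A)): A:[] B:[done,ping,err] C:[hello,tick] D:[]
After 13 (process(B)): A:[] B:[ping,err] C:[hello,tick] D:[]
After 14 (process(C)): A:[] B:[ping,err] C:[tick] D:[]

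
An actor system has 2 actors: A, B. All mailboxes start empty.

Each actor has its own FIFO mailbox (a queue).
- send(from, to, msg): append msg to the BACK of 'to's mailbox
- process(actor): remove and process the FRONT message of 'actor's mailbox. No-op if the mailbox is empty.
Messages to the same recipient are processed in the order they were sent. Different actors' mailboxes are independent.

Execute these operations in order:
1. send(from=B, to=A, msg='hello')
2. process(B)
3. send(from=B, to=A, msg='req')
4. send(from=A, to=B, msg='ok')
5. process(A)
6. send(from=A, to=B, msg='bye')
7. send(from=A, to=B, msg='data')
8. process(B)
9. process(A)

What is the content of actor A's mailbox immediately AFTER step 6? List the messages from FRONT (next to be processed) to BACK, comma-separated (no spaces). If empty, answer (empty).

After 1 (send(from=B, to=A, msg='hello')): A:[hello] B:[]
After 2 (process(B)): A:[hello] B:[]
After 3 (send(from=B, to=A, msg='req')): A:[hello,req] B:[]
After 4 (send(from=A, to=B, msg='ok')): A:[hello,req] B:[ok]
After 5 (process(A)): A:[req] B:[ok]
After 6 (send(from=A, to=B, msg='bye')): A:[req] B:[ok,bye]

req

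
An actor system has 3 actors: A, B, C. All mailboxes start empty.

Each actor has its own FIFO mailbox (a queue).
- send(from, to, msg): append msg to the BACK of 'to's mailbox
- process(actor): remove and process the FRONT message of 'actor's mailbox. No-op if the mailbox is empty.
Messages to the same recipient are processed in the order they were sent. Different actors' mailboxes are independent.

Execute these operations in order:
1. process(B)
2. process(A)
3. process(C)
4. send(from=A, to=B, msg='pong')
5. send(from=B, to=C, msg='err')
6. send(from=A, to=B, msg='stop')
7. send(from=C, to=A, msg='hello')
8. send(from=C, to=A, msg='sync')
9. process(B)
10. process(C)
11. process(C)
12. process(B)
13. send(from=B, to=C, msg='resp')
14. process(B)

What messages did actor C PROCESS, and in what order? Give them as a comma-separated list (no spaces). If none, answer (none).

Answer: err

Derivation:
After 1 (process(B)): A:[] B:[] C:[]
After 2 (process(A)): A:[] B:[] C:[]
After 3 (process(C)): A:[] B:[] C:[]
After 4 (send(from=A, to=B, msg='pong')): A:[] B:[pong] C:[]
After 5 (send(from=B, to=C, msg='err')): A:[] B:[pong] C:[err]
After 6 (send(from=A, to=B, msg='stop')): A:[] B:[pong,stop] C:[err]
After 7 (send(from=C, to=A, msg='hello')): A:[hello] B:[pong,stop] C:[err]
After 8 (send(from=C, to=A, msg='sync')): A:[hello,sync] B:[pong,stop] C:[err]
After 9 (process(B)): A:[hello,sync] B:[stop] C:[err]
After 10 (process(C)): A:[hello,sync] B:[stop] C:[]
After 11 (process(C)): A:[hello,sync] B:[stop] C:[]
After 12 (process(B)): A:[hello,sync] B:[] C:[]
After 13 (send(from=B, to=C, msg='resp')): A:[hello,sync] B:[] C:[resp]
After 14 (process(B)): A:[hello,sync] B:[] C:[resp]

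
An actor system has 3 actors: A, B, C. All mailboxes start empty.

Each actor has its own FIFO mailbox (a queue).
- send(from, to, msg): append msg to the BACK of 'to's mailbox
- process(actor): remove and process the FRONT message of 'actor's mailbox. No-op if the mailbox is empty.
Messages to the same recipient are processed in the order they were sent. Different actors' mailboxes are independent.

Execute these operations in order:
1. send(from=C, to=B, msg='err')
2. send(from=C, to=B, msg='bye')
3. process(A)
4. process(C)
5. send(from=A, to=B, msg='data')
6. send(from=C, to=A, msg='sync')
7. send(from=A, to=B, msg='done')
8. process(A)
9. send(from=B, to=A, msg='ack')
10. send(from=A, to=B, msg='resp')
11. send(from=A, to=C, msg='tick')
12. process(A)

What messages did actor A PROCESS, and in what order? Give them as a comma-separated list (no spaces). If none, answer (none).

Answer: sync,ack

Derivation:
After 1 (send(from=C, to=B, msg='err')): A:[] B:[err] C:[]
After 2 (send(from=C, to=B, msg='bye')): A:[] B:[err,bye] C:[]
After 3 (process(A)): A:[] B:[err,bye] C:[]
After 4 (process(C)): A:[] B:[err,bye] C:[]
After 5 (send(from=A, to=B, msg='data')): A:[] B:[err,bye,data] C:[]
After 6 (send(from=C, to=A, msg='sync')): A:[sync] B:[err,bye,data] C:[]
After 7 (send(from=A, to=B, msg='done')): A:[sync] B:[err,bye,data,done] C:[]
After 8 (process(A)): A:[] B:[err,bye,data,done] C:[]
After 9 (send(from=B, to=A, msg='ack')): A:[ack] B:[err,bye,data,done] C:[]
After 10 (send(from=A, to=B, msg='resp')): A:[ack] B:[err,bye,data,done,resp] C:[]
After 11 (send(from=A, to=C, msg='tick')): A:[ack] B:[err,bye,data,done,resp] C:[tick]
After 12 (process(A)): A:[] B:[err,bye,data,done,resp] C:[tick]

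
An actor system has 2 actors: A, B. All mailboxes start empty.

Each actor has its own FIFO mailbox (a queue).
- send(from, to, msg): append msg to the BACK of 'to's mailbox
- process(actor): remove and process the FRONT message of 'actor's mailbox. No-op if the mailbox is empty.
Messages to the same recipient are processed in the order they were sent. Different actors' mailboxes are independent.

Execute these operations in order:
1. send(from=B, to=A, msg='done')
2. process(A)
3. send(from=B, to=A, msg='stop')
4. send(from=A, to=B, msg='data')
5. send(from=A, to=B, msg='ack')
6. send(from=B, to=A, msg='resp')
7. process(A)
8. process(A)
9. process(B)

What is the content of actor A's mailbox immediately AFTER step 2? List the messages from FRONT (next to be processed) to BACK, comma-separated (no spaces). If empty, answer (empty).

After 1 (send(from=B, to=A, msg='done')): A:[done] B:[]
After 2 (process(A)): A:[] B:[]

(empty)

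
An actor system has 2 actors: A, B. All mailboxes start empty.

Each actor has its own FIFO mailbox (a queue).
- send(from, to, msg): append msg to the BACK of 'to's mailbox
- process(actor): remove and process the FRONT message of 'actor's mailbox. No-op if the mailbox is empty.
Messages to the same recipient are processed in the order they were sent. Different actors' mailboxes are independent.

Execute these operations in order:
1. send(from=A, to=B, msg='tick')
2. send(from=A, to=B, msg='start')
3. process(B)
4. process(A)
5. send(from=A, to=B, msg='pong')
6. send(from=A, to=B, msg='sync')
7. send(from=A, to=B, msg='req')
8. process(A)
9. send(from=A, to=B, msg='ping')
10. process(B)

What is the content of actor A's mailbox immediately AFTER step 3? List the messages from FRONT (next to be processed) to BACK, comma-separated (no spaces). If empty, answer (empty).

After 1 (send(from=A, to=B, msg='tick')): A:[] B:[tick]
After 2 (send(from=A, to=B, msg='start')): A:[] B:[tick,start]
After 3 (process(B)): A:[] B:[start]

(empty)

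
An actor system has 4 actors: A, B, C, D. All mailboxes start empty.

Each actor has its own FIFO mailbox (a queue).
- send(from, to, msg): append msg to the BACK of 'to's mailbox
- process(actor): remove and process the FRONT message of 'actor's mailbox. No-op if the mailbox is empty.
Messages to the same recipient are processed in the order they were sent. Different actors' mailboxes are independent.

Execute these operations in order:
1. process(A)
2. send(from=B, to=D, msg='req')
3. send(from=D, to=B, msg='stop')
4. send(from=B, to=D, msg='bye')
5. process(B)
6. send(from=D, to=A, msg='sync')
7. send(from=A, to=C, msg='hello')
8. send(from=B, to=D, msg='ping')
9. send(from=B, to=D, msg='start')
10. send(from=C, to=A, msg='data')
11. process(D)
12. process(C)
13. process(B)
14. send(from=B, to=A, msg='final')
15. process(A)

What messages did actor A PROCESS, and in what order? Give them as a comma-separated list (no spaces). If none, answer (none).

Answer: sync

Derivation:
After 1 (process(A)): A:[] B:[] C:[] D:[]
After 2 (send(from=B, to=D, msg='req')): A:[] B:[] C:[] D:[req]
After 3 (send(from=D, to=B, msg='stop')): A:[] B:[stop] C:[] D:[req]
After 4 (send(from=B, to=D, msg='bye')): A:[] B:[stop] C:[] D:[req,bye]
After 5 (process(B)): A:[] B:[] C:[] D:[req,bye]
After 6 (send(from=D, to=A, msg='sync')): A:[sync] B:[] C:[] D:[req,bye]
After 7 (send(from=A, to=C, msg='hello')): A:[sync] B:[] C:[hello] D:[req,bye]
After 8 (send(from=B, to=D, msg='ping')): A:[sync] B:[] C:[hello] D:[req,bye,ping]
After 9 (send(from=B, to=D, msg='start')): A:[sync] B:[] C:[hello] D:[req,bye,ping,start]
After 10 (send(from=C, to=A, msg='data')): A:[sync,data] B:[] C:[hello] D:[req,bye,ping,start]
After 11 (process(D)): A:[sync,data] B:[] C:[hello] D:[bye,ping,start]
After 12 (process(C)): A:[sync,data] B:[] C:[] D:[bye,ping,start]
After 13 (process(B)): A:[sync,data] B:[] C:[] D:[bye,ping,start]
After 14 (send(from=B, to=A, msg='final')): A:[sync,data,final] B:[] C:[] D:[bye,ping,start]
After 15 (process(A)): A:[data,final] B:[] C:[] D:[bye,ping,start]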